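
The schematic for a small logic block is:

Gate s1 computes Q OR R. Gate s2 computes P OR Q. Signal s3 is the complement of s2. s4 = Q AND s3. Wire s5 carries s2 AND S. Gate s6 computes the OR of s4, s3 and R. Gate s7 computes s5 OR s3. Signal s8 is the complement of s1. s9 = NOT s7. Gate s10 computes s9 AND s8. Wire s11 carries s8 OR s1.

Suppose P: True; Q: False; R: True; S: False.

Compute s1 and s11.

s1 = True; s11 = True

s1 = Q OR R = False OR True = True
s8 = NOT s1 = NOT True = False
s11 = s8 OR s1 = False OR True = True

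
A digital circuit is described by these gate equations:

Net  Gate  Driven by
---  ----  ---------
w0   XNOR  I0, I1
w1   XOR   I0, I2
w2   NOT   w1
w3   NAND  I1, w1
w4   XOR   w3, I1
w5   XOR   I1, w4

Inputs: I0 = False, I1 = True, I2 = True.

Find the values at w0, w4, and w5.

w0 = False  w4 = True  w5 = False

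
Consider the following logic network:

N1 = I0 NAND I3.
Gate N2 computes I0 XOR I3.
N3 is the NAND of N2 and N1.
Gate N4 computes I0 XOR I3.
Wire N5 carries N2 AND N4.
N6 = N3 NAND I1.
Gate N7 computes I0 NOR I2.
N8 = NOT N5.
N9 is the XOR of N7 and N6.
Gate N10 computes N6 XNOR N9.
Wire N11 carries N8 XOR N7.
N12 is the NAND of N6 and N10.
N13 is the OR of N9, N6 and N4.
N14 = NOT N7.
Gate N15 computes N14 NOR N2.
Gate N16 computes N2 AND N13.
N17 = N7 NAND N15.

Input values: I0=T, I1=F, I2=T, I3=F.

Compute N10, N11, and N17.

N1 = I0 NAND I3 = T NAND F = T
N2 = I0 XOR I3 = T XOR F = T
N3 = N2 NAND N1 = T NAND T = F
N4 = I0 XOR I3 = T XOR F = T
N5 = N2 AND N4 = T AND T = T
N6 = N3 NAND I1 = F NAND F = T
N7 = I0 NOR I2 = T NOR T = F
N8 = NOT N5 = NOT T = F
N9 = N7 XOR N6 = F XOR T = T
N10 = N6 XNOR N9 = T XNOR T = T
N11 = N8 XOR N7 = F XOR F = F
N14 = NOT N7 = NOT F = T
N15 = N14 NOR N2 = T NOR T = F
N17 = N7 NAND N15 = F NAND F = T

N10 = T, N11 = F, N17 = T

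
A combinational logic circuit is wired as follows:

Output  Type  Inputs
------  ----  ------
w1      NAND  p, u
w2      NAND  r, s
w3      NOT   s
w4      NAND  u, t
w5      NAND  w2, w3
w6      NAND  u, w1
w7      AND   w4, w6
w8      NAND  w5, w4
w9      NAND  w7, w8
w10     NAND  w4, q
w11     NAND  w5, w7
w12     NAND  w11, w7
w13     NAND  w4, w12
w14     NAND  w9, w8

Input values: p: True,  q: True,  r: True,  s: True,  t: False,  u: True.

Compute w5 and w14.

w5 = True, w14 = True

w1 = p NAND u = True NAND True = False
w2 = r NAND s = True NAND True = False
w3 = NOT s = NOT True = False
w4 = u NAND t = True NAND False = True
w5 = w2 NAND w3 = False NAND False = True
w6 = u NAND w1 = True NAND False = True
w7 = w4 AND w6 = True AND True = True
w8 = w5 NAND w4 = True NAND True = False
w9 = w7 NAND w8 = True NAND False = True
w14 = w9 NAND w8 = True NAND False = True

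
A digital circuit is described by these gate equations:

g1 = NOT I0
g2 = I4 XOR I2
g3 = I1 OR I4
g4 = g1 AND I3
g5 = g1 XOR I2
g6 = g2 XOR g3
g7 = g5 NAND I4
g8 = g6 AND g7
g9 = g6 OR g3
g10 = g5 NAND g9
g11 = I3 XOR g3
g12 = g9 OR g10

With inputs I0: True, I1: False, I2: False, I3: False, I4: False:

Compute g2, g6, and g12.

g1 = NOT I0 = NOT True = False
g2 = I4 XOR I2 = False XOR False = False
g3 = I1 OR I4 = False OR False = False
g5 = g1 XOR I2 = False XOR False = False
g6 = g2 XOR g3 = False XOR False = False
g9 = g6 OR g3 = False OR False = False
g10 = g5 NAND g9 = False NAND False = True
g12 = g9 OR g10 = False OR True = True

g2 = False, g6 = False, g12 = True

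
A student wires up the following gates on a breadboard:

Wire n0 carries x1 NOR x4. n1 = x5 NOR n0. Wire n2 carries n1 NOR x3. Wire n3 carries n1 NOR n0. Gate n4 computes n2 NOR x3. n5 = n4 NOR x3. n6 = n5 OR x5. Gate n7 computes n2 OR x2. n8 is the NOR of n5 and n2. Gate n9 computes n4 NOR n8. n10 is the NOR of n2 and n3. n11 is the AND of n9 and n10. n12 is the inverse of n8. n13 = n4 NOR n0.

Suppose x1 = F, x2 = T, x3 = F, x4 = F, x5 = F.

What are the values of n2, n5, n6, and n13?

n2 = T, n5 = T, n6 = T, n13 = F

n0 = x1 NOR x4 = F NOR F = T
n1 = x5 NOR n0 = F NOR T = F
n2 = n1 NOR x3 = F NOR F = T
n4 = n2 NOR x3 = T NOR F = F
n5 = n4 NOR x3 = F NOR F = T
n6 = n5 OR x5 = T OR F = T
n13 = n4 NOR n0 = F NOR T = F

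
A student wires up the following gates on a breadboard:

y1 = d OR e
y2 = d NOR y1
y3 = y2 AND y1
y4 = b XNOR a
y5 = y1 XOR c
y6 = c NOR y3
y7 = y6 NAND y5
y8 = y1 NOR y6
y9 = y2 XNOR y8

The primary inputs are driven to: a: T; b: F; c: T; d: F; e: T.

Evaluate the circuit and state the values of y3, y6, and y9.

y1 = d OR e = F OR T = T
y2 = d NOR y1 = F NOR T = F
y3 = y2 AND y1 = F AND T = F
y6 = c NOR y3 = T NOR F = F
y8 = y1 NOR y6 = T NOR F = F
y9 = y2 XNOR y8 = F XNOR F = T

y3 = F; y6 = F; y9 = T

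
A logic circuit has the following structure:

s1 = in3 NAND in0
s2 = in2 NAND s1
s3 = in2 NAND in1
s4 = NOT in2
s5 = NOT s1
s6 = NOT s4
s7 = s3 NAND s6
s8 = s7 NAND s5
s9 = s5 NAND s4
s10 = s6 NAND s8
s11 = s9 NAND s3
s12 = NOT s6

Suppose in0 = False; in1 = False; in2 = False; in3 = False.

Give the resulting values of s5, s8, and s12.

s5 = False, s8 = True, s12 = True

s1 = in3 NAND in0 = False NAND False = True
s3 = in2 NAND in1 = False NAND False = True
s4 = NOT in2 = NOT False = True
s5 = NOT s1 = NOT True = False
s6 = NOT s4 = NOT True = False
s7 = s3 NAND s6 = True NAND False = True
s8 = s7 NAND s5 = True NAND False = True
s12 = NOT s6 = NOT False = True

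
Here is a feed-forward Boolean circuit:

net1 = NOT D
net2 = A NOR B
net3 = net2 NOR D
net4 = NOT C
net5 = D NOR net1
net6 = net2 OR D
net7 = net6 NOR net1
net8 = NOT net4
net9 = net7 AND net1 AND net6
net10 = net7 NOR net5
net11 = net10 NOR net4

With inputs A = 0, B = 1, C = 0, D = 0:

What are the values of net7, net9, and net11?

net7 = 0, net9 = 0, net11 = 0

net1 = NOT D = NOT 0 = 1
net2 = A NOR B = 0 NOR 1 = 0
net4 = NOT C = NOT 0 = 1
net5 = D NOR net1 = 0 NOR 1 = 0
net6 = net2 OR D = 0 OR 0 = 0
net7 = net6 NOR net1 = 0 NOR 1 = 0
net9 = net7 AND net1 AND net6 = 0 AND 1 AND 0 = 0
net10 = net7 NOR net5 = 0 NOR 0 = 1
net11 = net10 NOR net4 = 1 NOR 1 = 0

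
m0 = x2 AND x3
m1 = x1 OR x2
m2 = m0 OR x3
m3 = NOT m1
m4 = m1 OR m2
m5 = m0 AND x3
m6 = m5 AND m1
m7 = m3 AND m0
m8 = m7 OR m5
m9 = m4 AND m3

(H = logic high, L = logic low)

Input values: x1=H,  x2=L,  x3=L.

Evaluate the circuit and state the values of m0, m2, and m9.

m0 = x2 AND x3 = L AND L = L
m1 = x1 OR x2 = H OR L = H
m2 = m0 OR x3 = L OR L = L
m3 = NOT m1 = NOT H = L
m4 = m1 OR m2 = H OR L = H
m9 = m4 AND m3 = H AND L = L

m0 = L, m2 = L, m9 = L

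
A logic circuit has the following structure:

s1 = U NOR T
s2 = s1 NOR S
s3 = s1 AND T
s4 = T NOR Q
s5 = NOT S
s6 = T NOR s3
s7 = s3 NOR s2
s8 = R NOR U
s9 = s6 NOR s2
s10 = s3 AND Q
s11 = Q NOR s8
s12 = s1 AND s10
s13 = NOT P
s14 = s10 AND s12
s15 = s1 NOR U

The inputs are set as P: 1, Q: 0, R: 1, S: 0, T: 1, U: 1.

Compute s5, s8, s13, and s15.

s1 = U NOR T = 1 NOR 1 = 0
s5 = NOT S = NOT 0 = 1
s8 = R NOR U = 1 NOR 1 = 0
s13 = NOT P = NOT 1 = 0
s15 = s1 NOR U = 0 NOR 1 = 0

s5 = 1  s8 = 0  s13 = 0  s15 = 0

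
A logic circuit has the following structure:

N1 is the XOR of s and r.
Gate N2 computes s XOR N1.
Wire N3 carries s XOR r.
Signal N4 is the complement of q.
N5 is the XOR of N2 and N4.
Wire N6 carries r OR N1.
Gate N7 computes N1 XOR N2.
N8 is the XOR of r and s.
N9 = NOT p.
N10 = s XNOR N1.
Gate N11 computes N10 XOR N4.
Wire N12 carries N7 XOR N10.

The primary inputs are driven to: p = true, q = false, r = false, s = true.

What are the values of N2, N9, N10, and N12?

N1 = s XOR r = true XOR false = true
N2 = s XOR N1 = true XOR true = false
N7 = N1 XOR N2 = true XOR false = true
N9 = NOT p = NOT true = false
N10 = s XNOR N1 = true XNOR true = true
N12 = N7 XOR N10 = true XOR true = false

N2 = false  N9 = false  N10 = true  N12 = false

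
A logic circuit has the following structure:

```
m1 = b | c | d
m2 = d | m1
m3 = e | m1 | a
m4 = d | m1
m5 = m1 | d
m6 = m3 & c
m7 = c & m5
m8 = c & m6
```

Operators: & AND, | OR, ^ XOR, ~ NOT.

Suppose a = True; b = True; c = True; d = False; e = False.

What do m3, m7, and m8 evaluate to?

m1 = b OR c OR d = True OR True OR False = True
m3 = e OR m1 OR a = False OR True OR True = True
m5 = m1 OR d = True OR False = True
m6 = m3 AND c = True AND True = True
m7 = c AND m5 = True AND True = True
m8 = c AND m6 = True AND True = True

m3 = True; m7 = True; m8 = True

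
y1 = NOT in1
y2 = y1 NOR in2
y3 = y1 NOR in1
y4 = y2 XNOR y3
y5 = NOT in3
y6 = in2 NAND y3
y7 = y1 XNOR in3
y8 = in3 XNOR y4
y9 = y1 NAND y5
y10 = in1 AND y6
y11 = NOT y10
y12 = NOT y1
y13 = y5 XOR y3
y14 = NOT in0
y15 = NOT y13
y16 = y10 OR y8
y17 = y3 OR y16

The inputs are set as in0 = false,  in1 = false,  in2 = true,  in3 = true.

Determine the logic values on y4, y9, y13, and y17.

y4 = true, y9 = true, y13 = false, y17 = true

y1 = NOT in1 = NOT false = true
y2 = y1 NOR in2 = true NOR true = false
y3 = y1 NOR in1 = true NOR false = false
y4 = y2 XNOR y3 = false XNOR false = true
y5 = NOT in3 = NOT true = false
y6 = in2 NAND y3 = true NAND false = true
y8 = in3 XNOR y4 = true XNOR true = true
y9 = y1 NAND y5 = true NAND false = true
y10 = in1 AND y6 = false AND true = false
y13 = y5 XOR y3 = false XOR false = false
y16 = y10 OR y8 = false OR true = true
y17 = y3 OR y16 = false OR true = true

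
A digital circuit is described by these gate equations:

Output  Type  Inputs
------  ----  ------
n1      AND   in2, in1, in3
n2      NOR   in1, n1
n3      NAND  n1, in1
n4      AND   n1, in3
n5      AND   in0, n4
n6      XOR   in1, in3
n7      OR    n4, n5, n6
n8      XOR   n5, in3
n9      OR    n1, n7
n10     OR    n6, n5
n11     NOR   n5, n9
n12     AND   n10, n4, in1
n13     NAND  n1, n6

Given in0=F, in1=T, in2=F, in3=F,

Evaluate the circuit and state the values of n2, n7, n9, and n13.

n1 = in2 AND in1 AND in3 = F AND T AND F = F
n2 = in1 NOR n1 = T NOR F = F
n4 = n1 AND in3 = F AND F = F
n5 = in0 AND n4 = F AND F = F
n6 = in1 XOR in3 = T XOR F = T
n7 = n4 OR n5 OR n6 = F OR F OR T = T
n9 = n1 OR n7 = F OR T = T
n13 = n1 NAND n6 = F NAND T = T

n2 = F; n7 = T; n9 = T; n13 = T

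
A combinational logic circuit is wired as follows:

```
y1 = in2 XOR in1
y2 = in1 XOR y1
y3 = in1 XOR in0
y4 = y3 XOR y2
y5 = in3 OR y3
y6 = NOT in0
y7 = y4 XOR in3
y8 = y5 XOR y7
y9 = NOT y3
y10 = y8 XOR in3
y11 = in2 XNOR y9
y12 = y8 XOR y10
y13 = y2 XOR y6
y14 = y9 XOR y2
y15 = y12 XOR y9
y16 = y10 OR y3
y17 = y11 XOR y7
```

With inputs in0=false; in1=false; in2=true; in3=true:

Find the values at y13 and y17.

y13 = false  y17 = true

y1 = in2 XOR in1 = true XOR false = true
y2 = in1 XOR y1 = false XOR true = true
y3 = in1 XOR in0 = false XOR false = false
y4 = y3 XOR y2 = false XOR true = true
y6 = NOT in0 = NOT false = true
y7 = y4 XOR in3 = true XOR true = false
y9 = NOT y3 = NOT false = true
y11 = in2 XNOR y9 = true XNOR true = true
y13 = y2 XOR y6 = true XOR true = false
y17 = y11 XOR y7 = true XOR false = true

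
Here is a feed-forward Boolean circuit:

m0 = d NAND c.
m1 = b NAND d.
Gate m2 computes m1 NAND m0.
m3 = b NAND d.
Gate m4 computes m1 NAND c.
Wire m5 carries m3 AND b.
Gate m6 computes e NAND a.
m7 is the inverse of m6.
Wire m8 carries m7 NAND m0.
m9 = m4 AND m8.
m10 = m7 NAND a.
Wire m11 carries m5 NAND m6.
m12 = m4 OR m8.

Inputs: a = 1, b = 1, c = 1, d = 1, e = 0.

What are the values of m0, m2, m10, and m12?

m0 = 0  m2 = 1  m10 = 1  m12 = 1

m0 = d NAND c = 1 NAND 1 = 0
m1 = b NAND d = 1 NAND 1 = 0
m2 = m1 NAND m0 = 0 NAND 0 = 1
m4 = m1 NAND c = 0 NAND 1 = 1
m6 = e NAND a = 0 NAND 1 = 1
m7 = NOT m6 = NOT 1 = 0
m8 = m7 NAND m0 = 0 NAND 0 = 1
m10 = m7 NAND a = 0 NAND 1 = 1
m12 = m4 OR m8 = 1 OR 1 = 1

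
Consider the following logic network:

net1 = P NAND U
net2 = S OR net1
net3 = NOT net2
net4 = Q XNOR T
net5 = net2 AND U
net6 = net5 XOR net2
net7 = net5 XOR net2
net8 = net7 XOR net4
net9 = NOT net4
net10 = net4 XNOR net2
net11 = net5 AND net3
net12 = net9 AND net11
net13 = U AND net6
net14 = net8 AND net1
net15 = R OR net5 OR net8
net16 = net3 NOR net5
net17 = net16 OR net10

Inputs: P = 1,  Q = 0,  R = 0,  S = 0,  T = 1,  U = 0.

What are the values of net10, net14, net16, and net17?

net10 = 0, net14 = 1, net16 = 1, net17 = 1

net1 = P NAND U = 1 NAND 0 = 1
net2 = S OR net1 = 0 OR 1 = 1
net3 = NOT net2 = NOT 1 = 0
net4 = Q XNOR T = 0 XNOR 1 = 0
net5 = net2 AND U = 1 AND 0 = 0
net7 = net5 XOR net2 = 0 XOR 1 = 1
net8 = net7 XOR net4 = 1 XOR 0 = 1
net10 = net4 XNOR net2 = 0 XNOR 1 = 0
net14 = net8 AND net1 = 1 AND 1 = 1
net16 = net3 NOR net5 = 0 NOR 0 = 1
net17 = net16 OR net10 = 1 OR 0 = 1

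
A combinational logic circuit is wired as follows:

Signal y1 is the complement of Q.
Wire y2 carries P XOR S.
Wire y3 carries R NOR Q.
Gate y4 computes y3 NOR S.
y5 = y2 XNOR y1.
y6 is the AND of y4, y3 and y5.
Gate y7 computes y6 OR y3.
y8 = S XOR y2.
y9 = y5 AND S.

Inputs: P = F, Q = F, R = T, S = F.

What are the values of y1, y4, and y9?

y1 = T, y4 = T, y9 = F

y1 = NOT Q = NOT F = T
y2 = P XOR S = F XOR F = F
y3 = R NOR Q = T NOR F = F
y4 = y3 NOR S = F NOR F = T
y5 = y2 XNOR y1 = F XNOR T = F
y9 = y5 AND S = F AND F = F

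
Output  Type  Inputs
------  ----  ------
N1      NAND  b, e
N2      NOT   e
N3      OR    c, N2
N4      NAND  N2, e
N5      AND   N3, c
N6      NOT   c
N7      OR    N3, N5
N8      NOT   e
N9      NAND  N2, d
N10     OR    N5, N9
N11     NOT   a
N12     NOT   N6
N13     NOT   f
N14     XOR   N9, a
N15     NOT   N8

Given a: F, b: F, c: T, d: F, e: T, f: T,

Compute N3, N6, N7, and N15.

N3 = T  N6 = F  N7 = T  N15 = T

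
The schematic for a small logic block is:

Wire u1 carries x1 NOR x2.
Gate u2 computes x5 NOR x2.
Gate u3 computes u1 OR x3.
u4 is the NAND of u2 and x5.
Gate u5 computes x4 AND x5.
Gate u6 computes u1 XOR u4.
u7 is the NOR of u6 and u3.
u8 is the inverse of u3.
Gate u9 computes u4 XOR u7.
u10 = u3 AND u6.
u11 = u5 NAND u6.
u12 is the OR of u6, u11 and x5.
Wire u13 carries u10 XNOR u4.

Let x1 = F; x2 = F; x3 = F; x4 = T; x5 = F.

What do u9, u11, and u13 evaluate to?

u1 = x1 NOR x2 = F NOR F = T
u2 = x5 NOR x2 = F NOR F = T
u3 = u1 OR x3 = T OR F = T
u4 = u2 NAND x5 = T NAND F = T
u5 = x4 AND x5 = T AND F = F
u6 = u1 XOR u4 = T XOR T = F
u7 = u6 NOR u3 = F NOR T = F
u9 = u4 XOR u7 = T XOR F = T
u10 = u3 AND u6 = T AND F = F
u11 = u5 NAND u6 = F NAND F = T
u13 = u10 XNOR u4 = F XNOR T = F

u9 = T; u11 = T; u13 = F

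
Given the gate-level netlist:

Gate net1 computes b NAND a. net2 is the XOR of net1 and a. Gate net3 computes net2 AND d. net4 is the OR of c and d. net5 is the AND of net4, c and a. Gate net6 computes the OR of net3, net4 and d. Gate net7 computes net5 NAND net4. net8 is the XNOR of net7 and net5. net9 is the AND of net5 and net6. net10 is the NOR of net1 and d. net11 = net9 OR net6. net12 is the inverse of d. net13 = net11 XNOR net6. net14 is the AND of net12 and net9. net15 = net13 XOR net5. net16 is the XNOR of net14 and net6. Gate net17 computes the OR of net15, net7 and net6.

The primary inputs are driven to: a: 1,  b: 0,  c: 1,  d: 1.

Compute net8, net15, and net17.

net1 = b NAND a = 0 NAND 1 = 1
net2 = net1 XOR a = 1 XOR 1 = 0
net3 = net2 AND d = 0 AND 1 = 0
net4 = c OR d = 1 OR 1 = 1
net5 = net4 AND c AND a = 1 AND 1 AND 1 = 1
net6 = net3 OR net4 OR d = 0 OR 1 OR 1 = 1
net7 = net5 NAND net4 = 1 NAND 1 = 0
net8 = net7 XNOR net5 = 0 XNOR 1 = 0
net9 = net5 AND net6 = 1 AND 1 = 1
net11 = net9 OR net6 = 1 OR 1 = 1
net13 = net11 XNOR net6 = 1 XNOR 1 = 1
net15 = net13 XOR net5 = 1 XOR 1 = 0
net17 = net15 OR net7 OR net6 = 0 OR 0 OR 1 = 1

net8 = 0, net15 = 0, net17 = 1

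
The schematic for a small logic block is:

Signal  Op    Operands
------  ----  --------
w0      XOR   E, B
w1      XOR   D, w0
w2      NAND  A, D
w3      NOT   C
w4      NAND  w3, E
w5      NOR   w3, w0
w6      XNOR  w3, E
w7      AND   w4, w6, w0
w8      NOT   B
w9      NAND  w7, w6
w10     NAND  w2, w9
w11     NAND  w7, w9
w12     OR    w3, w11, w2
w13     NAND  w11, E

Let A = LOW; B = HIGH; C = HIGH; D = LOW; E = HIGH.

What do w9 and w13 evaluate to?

w9 = HIGH, w13 = LOW

w0 = E XOR B = HIGH XOR HIGH = LOW
w3 = NOT C = NOT HIGH = LOW
w4 = w3 NAND E = LOW NAND HIGH = HIGH
w6 = w3 XNOR E = LOW XNOR HIGH = LOW
w7 = w4 AND w6 AND w0 = HIGH AND LOW AND LOW = LOW
w9 = w7 NAND w6 = LOW NAND LOW = HIGH
w11 = w7 NAND w9 = LOW NAND HIGH = HIGH
w13 = w11 NAND E = HIGH NAND HIGH = LOW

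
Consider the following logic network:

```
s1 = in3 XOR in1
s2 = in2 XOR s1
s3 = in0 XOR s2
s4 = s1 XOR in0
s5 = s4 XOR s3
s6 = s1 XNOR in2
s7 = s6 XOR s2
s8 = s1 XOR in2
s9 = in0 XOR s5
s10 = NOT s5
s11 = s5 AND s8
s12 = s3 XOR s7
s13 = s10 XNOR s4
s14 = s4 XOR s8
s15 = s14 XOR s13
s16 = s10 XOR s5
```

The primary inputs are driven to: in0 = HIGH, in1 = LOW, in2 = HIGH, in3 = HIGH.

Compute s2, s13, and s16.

s2 = LOW  s13 = HIGH  s16 = HIGH

s1 = in3 XOR in1 = HIGH XOR LOW = HIGH
s2 = in2 XOR s1 = HIGH XOR HIGH = LOW
s3 = in0 XOR s2 = HIGH XOR LOW = HIGH
s4 = s1 XOR in0 = HIGH XOR HIGH = LOW
s5 = s4 XOR s3 = LOW XOR HIGH = HIGH
s10 = NOT s5 = NOT HIGH = LOW
s13 = s10 XNOR s4 = LOW XNOR LOW = HIGH
s16 = s10 XOR s5 = LOW XOR HIGH = HIGH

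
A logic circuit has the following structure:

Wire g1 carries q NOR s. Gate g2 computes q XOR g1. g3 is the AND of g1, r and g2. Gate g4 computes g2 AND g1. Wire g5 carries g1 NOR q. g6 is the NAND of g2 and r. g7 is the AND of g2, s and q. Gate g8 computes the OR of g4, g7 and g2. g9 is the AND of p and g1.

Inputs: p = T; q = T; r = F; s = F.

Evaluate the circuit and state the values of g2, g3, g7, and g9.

g1 = q NOR s = T NOR F = F
g2 = q XOR g1 = T XOR F = T
g3 = g1 AND r AND g2 = F AND F AND T = F
g7 = g2 AND s AND q = T AND F AND T = F
g9 = p AND g1 = T AND F = F

g2 = T  g3 = F  g7 = F  g9 = F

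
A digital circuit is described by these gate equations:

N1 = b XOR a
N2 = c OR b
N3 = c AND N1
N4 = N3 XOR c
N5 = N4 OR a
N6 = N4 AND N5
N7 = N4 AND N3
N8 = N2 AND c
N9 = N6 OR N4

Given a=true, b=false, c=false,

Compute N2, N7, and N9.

N1 = b XOR a = false XOR true = true
N2 = c OR b = false OR false = false
N3 = c AND N1 = false AND true = false
N4 = N3 XOR c = false XOR false = false
N5 = N4 OR a = false OR true = true
N6 = N4 AND N5 = false AND true = false
N7 = N4 AND N3 = false AND false = false
N9 = N6 OR N4 = false OR false = false

N2 = false; N7 = false; N9 = false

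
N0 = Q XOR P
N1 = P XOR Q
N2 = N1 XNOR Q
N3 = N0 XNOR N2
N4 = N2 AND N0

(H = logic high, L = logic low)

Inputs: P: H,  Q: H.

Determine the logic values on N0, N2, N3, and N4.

N0 = Q XOR P = H XOR H = L
N1 = P XOR Q = H XOR H = L
N2 = N1 XNOR Q = L XNOR H = L
N3 = N0 XNOR N2 = L XNOR L = H
N4 = N2 AND N0 = L AND L = L

N0 = L, N2 = L, N3 = H, N4 = L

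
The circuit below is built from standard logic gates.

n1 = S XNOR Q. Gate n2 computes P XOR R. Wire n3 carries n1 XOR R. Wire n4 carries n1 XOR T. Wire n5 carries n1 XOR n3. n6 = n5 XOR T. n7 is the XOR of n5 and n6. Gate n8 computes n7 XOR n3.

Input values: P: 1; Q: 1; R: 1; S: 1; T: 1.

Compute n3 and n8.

n1 = S XNOR Q = 1 XNOR 1 = 1
n3 = n1 XOR R = 1 XOR 1 = 0
n5 = n1 XOR n3 = 1 XOR 0 = 1
n6 = n5 XOR T = 1 XOR 1 = 0
n7 = n5 XOR n6 = 1 XOR 0 = 1
n8 = n7 XOR n3 = 1 XOR 0 = 1

n3 = 0, n8 = 1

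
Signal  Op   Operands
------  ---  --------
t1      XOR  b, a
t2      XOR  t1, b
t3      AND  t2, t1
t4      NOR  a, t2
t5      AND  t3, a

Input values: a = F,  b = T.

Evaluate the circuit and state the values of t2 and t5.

t1 = b XOR a = T XOR F = T
t2 = t1 XOR b = T XOR T = F
t3 = t2 AND t1 = F AND T = F
t5 = t3 AND a = F AND F = F

t2 = F  t5 = F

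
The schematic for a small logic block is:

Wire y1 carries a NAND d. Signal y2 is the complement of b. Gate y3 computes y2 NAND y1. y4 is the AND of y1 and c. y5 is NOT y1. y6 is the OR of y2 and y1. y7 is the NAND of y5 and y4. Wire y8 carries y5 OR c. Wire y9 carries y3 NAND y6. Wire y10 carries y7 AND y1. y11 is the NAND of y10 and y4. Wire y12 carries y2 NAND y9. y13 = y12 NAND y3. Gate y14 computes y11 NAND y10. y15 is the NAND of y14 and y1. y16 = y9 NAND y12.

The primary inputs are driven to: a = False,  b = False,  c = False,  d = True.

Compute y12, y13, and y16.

y12 = False, y13 = True, y16 = True

y1 = a NAND d = False NAND True = True
y2 = NOT b = NOT False = True
y3 = y2 NAND y1 = True NAND True = False
y6 = y2 OR y1 = True OR True = True
y9 = y3 NAND y6 = False NAND True = True
y12 = y2 NAND y9 = True NAND True = False
y13 = y12 NAND y3 = False NAND False = True
y16 = y9 NAND y12 = True NAND False = True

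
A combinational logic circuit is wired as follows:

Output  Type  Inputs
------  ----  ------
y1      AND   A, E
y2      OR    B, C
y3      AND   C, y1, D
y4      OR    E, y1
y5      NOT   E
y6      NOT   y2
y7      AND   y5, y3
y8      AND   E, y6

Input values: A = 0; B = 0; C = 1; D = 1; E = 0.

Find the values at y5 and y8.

y2 = B OR C = 0 OR 1 = 1
y5 = NOT E = NOT 0 = 1
y6 = NOT y2 = NOT 1 = 0
y8 = E AND y6 = 0 AND 0 = 0

y5 = 1  y8 = 0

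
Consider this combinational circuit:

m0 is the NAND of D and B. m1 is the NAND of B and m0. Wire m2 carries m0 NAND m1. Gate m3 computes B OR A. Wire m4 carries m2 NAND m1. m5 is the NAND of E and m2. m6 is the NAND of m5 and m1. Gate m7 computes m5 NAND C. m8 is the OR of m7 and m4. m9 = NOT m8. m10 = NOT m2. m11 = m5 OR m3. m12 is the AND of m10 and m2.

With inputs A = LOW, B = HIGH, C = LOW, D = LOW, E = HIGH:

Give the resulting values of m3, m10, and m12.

m0 = D NAND B = LOW NAND HIGH = HIGH
m1 = B NAND m0 = HIGH NAND HIGH = LOW
m2 = m0 NAND m1 = HIGH NAND LOW = HIGH
m3 = B OR A = HIGH OR LOW = HIGH
m10 = NOT m2 = NOT HIGH = LOW
m12 = m10 AND m2 = LOW AND HIGH = LOW

m3 = HIGH  m10 = LOW  m12 = LOW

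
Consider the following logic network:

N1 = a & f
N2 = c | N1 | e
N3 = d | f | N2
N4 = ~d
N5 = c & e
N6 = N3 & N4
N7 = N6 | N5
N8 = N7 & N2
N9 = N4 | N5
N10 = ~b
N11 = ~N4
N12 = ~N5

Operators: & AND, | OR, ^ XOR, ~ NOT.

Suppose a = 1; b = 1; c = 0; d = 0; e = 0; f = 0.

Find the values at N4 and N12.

N4 = NOT d = NOT 0 = 1
N5 = c AND e = 0 AND 0 = 0
N12 = NOT N5 = NOT 0 = 1

N4 = 1, N12 = 1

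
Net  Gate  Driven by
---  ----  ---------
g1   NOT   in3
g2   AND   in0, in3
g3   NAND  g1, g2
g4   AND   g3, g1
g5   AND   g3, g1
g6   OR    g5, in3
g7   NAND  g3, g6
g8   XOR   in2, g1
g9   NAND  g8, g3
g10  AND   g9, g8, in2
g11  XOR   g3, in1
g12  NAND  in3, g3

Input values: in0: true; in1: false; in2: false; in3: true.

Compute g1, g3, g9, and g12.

g1 = NOT in3 = NOT true = false
g2 = in0 AND in3 = true AND true = true
g3 = g1 NAND g2 = false NAND true = true
g8 = in2 XOR g1 = false XOR false = false
g9 = g8 NAND g3 = false NAND true = true
g12 = in3 NAND g3 = true NAND true = false

g1 = false, g3 = true, g9 = true, g12 = false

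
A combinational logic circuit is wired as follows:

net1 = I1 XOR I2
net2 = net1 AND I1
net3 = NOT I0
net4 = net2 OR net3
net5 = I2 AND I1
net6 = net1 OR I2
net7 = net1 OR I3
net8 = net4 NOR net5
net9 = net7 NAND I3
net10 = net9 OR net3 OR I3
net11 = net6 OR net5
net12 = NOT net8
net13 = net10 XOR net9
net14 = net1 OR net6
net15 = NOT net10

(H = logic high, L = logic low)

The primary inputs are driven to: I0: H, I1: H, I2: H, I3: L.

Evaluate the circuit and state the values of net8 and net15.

net8 = L; net15 = L

net1 = I1 XOR I2 = H XOR H = L
net2 = net1 AND I1 = L AND H = L
net3 = NOT I0 = NOT H = L
net4 = net2 OR net3 = L OR L = L
net5 = I2 AND I1 = H AND H = H
net7 = net1 OR I3 = L OR L = L
net8 = net4 NOR net5 = L NOR H = L
net9 = net7 NAND I3 = L NAND L = H
net10 = net9 OR net3 OR I3 = H OR L OR L = H
net15 = NOT net10 = NOT H = L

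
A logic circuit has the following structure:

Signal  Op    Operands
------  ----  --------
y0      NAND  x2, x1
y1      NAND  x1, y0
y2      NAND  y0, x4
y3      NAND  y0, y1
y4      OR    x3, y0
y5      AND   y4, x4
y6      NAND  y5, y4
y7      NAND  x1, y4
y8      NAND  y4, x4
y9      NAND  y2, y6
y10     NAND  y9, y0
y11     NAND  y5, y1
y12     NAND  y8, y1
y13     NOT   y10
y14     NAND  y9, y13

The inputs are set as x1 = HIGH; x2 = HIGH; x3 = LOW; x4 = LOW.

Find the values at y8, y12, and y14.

y0 = x2 NAND x1 = HIGH NAND HIGH = LOW
y1 = x1 NAND y0 = HIGH NAND LOW = HIGH
y2 = y0 NAND x4 = LOW NAND LOW = HIGH
y4 = x3 OR y0 = LOW OR LOW = LOW
y5 = y4 AND x4 = LOW AND LOW = LOW
y6 = y5 NAND y4 = LOW NAND LOW = HIGH
y8 = y4 NAND x4 = LOW NAND LOW = HIGH
y9 = y2 NAND y6 = HIGH NAND HIGH = LOW
y10 = y9 NAND y0 = LOW NAND LOW = HIGH
y12 = y8 NAND y1 = HIGH NAND HIGH = LOW
y13 = NOT y10 = NOT HIGH = LOW
y14 = y9 NAND y13 = LOW NAND LOW = HIGH

y8 = HIGH; y12 = LOW; y14 = HIGH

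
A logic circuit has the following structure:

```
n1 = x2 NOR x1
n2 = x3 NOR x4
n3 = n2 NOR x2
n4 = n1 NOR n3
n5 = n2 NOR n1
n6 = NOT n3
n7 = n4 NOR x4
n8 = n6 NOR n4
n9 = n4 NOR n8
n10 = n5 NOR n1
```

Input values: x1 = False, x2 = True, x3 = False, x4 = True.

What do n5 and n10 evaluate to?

n5 = True, n10 = False

n1 = x2 NOR x1 = True NOR False = False
n2 = x3 NOR x4 = False NOR True = False
n5 = n2 NOR n1 = False NOR False = True
n10 = n5 NOR n1 = True NOR False = False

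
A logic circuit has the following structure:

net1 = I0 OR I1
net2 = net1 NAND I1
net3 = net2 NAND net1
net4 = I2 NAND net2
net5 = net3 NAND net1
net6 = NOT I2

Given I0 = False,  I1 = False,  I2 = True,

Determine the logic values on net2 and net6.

net1 = I0 OR I1 = False OR False = False
net2 = net1 NAND I1 = False NAND False = True
net6 = NOT I2 = NOT True = False

net2 = True, net6 = False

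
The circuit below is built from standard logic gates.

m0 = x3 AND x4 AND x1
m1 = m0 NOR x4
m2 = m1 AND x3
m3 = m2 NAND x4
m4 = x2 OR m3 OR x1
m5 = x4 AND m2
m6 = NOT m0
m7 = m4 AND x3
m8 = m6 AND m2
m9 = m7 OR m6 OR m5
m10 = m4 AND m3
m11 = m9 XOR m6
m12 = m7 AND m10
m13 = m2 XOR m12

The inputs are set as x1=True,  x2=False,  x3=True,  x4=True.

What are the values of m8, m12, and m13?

m8 = False, m12 = True, m13 = True

m0 = x3 AND x4 AND x1 = True AND True AND True = True
m1 = m0 NOR x4 = True NOR True = False
m2 = m1 AND x3 = False AND True = False
m3 = m2 NAND x4 = False NAND True = True
m4 = x2 OR m3 OR x1 = False OR True OR True = True
m6 = NOT m0 = NOT True = False
m7 = m4 AND x3 = True AND True = True
m8 = m6 AND m2 = False AND False = False
m10 = m4 AND m3 = True AND True = True
m12 = m7 AND m10 = True AND True = True
m13 = m2 XOR m12 = False XOR True = True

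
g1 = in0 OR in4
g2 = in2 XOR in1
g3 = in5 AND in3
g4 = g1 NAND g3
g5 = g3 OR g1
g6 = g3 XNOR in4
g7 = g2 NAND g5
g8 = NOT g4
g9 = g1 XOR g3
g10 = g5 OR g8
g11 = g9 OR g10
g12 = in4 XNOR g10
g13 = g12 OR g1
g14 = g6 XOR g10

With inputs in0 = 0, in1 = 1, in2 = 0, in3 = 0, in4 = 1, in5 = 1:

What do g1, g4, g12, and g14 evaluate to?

g1 = 1  g4 = 1  g12 = 1  g14 = 1

g1 = in0 OR in4 = 0 OR 1 = 1
g3 = in5 AND in3 = 1 AND 0 = 0
g4 = g1 NAND g3 = 1 NAND 0 = 1
g5 = g3 OR g1 = 0 OR 1 = 1
g6 = g3 XNOR in4 = 0 XNOR 1 = 0
g8 = NOT g4 = NOT 1 = 0
g10 = g5 OR g8 = 1 OR 0 = 1
g12 = in4 XNOR g10 = 1 XNOR 1 = 1
g14 = g6 XOR g10 = 0 XOR 1 = 1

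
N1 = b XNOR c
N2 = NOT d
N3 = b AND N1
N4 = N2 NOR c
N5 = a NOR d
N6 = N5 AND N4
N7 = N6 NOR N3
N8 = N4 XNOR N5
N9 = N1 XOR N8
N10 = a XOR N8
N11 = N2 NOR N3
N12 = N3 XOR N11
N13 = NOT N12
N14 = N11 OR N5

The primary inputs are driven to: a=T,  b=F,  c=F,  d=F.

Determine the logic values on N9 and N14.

N1 = b XNOR c = F XNOR F = T
N2 = NOT d = NOT F = T
N3 = b AND N1 = F AND T = F
N4 = N2 NOR c = T NOR F = F
N5 = a NOR d = T NOR F = F
N8 = N4 XNOR N5 = F XNOR F = T
N9 = N1 XOR N8 = T XOR T = F
N11 = N2 NOR N3 = T NOR F = F
N14 = N11 OR N5 = F OR F = F

N9 = F; N14 = F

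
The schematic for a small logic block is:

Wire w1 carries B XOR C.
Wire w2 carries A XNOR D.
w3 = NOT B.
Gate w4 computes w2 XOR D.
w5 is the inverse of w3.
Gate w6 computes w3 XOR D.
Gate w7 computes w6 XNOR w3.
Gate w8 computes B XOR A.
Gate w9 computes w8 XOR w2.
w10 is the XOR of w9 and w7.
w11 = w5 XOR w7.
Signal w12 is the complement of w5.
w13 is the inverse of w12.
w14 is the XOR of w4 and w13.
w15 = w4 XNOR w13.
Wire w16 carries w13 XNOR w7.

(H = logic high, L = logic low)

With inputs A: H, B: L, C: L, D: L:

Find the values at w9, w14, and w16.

w9 = H; w14 = L; w16 = L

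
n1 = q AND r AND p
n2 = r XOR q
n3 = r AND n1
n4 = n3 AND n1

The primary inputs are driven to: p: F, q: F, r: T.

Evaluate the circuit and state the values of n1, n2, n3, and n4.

n1 = F; n2 = T; n3 = F; n4 = F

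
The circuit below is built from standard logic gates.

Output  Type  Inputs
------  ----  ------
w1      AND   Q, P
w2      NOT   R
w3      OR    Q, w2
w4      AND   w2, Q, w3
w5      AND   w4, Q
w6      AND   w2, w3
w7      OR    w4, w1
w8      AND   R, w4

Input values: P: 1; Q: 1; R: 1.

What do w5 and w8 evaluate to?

w2 = NOT R = NOT 1 = 0
w3 = Q OR w2 = 1 OR 0 = 1
w4 = w2 AND Q AND w3 = 0 AND 1 AND 1 = 0
w5 = w4 AND Q = 0 AND 1 = 0
w8 = R AND w4 = 1 AND 0 = 0

w5 = 0, w8 = 0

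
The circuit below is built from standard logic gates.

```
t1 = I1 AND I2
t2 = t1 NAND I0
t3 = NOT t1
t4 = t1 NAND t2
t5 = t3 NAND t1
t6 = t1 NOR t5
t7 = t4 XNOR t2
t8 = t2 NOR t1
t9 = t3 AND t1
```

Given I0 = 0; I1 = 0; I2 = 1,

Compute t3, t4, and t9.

t1 = I1 AND I2 = 0 AND 1 = 0
t2 = t1 NAND I0 = 0 NAND 0 = 1
t3 = NOT t1 = NOT 0 = 1
t4 = t1 NAND t2 = 0 NAND 1 = 1
t9 = t3 AND t1 = 1 AND 0 = 0

t3 = 1  t4 = 1  t9 = 0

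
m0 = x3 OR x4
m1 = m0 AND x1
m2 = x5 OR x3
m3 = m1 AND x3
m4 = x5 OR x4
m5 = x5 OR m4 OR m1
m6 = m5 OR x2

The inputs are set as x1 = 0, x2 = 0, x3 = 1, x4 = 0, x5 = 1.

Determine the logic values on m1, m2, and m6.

m1 = 0, m2 = 1, m6 = 1

m0 = x3 OR x4 = 1 OR 0 = 1
m1 = m0 AND x1 = 1 AND 0 = 0
m2 = x5 OR x3 = 1 OR 1 = 1
m4 = x5 OR x4 = 1 OR 0 = 1
m5 = x5 OR m4 OR m1 = 1 OR 1 OR 0 = 1
m6 = m5 OR x2 = 1 OR 0 = 1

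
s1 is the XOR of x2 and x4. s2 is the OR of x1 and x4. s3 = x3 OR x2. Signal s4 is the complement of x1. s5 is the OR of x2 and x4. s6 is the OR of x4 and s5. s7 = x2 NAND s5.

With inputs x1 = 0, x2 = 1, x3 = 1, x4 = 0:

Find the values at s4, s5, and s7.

s4 = 1, s5 = 1, s7 = 0

s4 = NOT x1 = NOT 0 = 1
s5 = x2 OR x4 = 1 OR 0 = 1
s7 = x2 NAND s5 = 1 NAND 1 = 0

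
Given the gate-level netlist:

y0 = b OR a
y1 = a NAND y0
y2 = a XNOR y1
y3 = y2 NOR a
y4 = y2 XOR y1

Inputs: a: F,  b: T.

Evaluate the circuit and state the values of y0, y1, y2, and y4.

y0 = b OR a = T OR F = T
y1 = a NAND y0 = F NAND T = T
y2 = a XNOR y1 = F XNOR T = F
y4 = y2 XOR y1 = F XOR T = T

y0 = T, y1 = T, y2 = F, y4 = T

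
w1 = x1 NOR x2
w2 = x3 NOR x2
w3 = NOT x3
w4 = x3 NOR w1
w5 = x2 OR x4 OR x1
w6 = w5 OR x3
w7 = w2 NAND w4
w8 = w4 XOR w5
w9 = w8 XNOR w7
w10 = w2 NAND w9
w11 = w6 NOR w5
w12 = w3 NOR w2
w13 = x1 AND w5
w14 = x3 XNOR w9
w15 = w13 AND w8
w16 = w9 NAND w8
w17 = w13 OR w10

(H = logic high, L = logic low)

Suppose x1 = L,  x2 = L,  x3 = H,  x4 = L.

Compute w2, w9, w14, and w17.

w2 = L, w9 = L, w14 = L, w17 = H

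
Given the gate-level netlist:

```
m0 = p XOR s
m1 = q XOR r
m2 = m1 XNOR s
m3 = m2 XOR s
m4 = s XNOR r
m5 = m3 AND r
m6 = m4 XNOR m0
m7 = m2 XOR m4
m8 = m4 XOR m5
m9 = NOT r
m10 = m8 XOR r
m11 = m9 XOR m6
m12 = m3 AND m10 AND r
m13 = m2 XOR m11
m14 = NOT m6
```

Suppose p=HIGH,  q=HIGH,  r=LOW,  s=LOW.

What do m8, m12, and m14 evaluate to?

m0 = p XOR s = HIGH XOR LOW = HIGH
m1 = q XOR r = HIGH XOR LOW = HIGH
m2 = m1 XNOR s = HIGH XNOR LOW = LOW
m3 = m2 XOR s = LOW XOR LOW = LOW
m4 = s XNOR r = LOW XNOR LOW = HIGH
m5 = m3 AND r = LOW AND LOW = LOW
m6 = m4 XNOR m0 = HIGH XNOR HIGH = HIGH
m8 = m4 XOR m5 = HIGH XOR LOW = HIGH
m10 = m8 XOR r = HIGH XOR LOW = HIGH
m12 = m3 AND m10 AND r = LOW AND HIGH AND LOW = LOW
m14 = NOT m6 = NOT HIGH = LOW

m8 = HIGH, m12 = LOW, m14 = LOW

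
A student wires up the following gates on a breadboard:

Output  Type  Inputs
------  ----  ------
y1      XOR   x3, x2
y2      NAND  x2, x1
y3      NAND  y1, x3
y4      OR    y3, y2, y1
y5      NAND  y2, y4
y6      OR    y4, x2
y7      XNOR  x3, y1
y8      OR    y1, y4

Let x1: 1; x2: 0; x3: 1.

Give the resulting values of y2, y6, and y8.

y1 = x3 XOR x2 = 1 XOR 0 = 1
y2 = x2 NAND x1 = 0 NAND 1 = 1
y3 = y1 NAND x3 = 1 NAND 1 = 0
y4 = y3 OR y2 OR y1 = 0 OR 1 OR 1 = 1
y6 = y4 OR x2 = 1 OR 0 = 1
y8 = y1 OR y4 = 1 OR 1 = 1

y2 = 1, y6 = 1, y8 = 1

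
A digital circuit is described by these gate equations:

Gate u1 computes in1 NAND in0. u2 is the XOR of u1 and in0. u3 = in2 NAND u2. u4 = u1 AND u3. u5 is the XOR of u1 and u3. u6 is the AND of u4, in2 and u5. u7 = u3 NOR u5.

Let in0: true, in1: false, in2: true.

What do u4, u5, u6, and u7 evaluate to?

u1 = in1 NAND in0 = false NAND true = true
u2 = u1 XOR in0 = true XOR true = false
u3 = in2 NAND u2 = true NAND false = true
u4 = u1 AND u3 = true AND true = true
u5 = u1 XOR u3 = true XOR true = false
u6 = u4 AND in2 AND u5 = true AND true AND false = false
u7 = u3 NOR u5 = true NOR false = false

u4 = true, u5 = false, u6 = false, u7 = false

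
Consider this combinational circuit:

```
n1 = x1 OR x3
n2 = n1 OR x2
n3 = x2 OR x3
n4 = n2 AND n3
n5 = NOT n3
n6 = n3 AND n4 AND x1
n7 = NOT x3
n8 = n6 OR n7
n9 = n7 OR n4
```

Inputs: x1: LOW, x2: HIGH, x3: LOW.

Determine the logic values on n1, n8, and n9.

n1 = x1 OR x3 = LOW OR LOW = LOW
n2 = n1 OR x2 = LOW OR HIGH = HIGH
n3 = x2 OR x3 = HIGH OR LOW = HIGH
n4 = n2 AND n3 = HIGH AND HIGH = HIGH
n6 = n3 AND n4 AND x1 = HIGH AND HIGH AND LOW = LOW
n7 = NOT x3 = NOT LOW = HIGH
n8 = n6 OR n7 = LOW OR HIGH = HIGH
n9 = n7 OR n4 = HIGH OR HIGH = HIGH

n1 = LOW; n8 = HIGH; n9 = HIGH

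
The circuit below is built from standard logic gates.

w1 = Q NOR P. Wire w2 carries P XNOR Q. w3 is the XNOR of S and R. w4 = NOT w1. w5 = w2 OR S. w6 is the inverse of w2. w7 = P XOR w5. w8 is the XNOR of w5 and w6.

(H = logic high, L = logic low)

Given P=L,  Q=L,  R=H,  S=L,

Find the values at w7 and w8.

w7 = H, w8 = L

w2 = P XNOR Q = L XNOR L = H
w5 = w2 OR S = H OR L = H
w6 = NOT w2 = NOT H = L
w7 = P XOR w5 = L XOR H = H
w8 = w5 XNOR w6 = H XNOR L = L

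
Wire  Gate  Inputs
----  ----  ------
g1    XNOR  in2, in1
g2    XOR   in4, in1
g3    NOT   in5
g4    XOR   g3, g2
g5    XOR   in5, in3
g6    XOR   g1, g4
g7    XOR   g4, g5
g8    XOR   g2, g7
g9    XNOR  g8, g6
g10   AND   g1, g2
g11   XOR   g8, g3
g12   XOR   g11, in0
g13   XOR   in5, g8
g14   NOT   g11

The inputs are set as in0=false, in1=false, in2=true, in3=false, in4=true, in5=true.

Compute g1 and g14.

g1 = false, g14 = false

g1 = in2 XNOR in1 = true XNOR false = false
g2 = in4 XOR in1 = true XOR false = true
g3 = NOT in5 = NOT true = false
g4 = g3 XOR g2 = false XOR true = true
g5 = in5 XOR in3 = true XOR false = true
g7 = g4 XOR g5 = true XOR true = false
g8 = g2 XOR g7 = true XOR false = true
g11 = g8 XOR g3 = true XOR false = true
g14 = NOT g11 = NOT true = false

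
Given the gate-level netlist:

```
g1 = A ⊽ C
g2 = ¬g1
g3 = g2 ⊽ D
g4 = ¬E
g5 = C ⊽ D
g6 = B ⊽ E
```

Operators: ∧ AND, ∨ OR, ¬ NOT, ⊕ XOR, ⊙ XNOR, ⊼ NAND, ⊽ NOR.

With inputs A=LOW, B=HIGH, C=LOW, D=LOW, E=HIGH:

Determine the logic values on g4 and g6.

g4 = LOW  g6 = LOW

g4 = NOT E = NOT HIGH = LOW
g6 = B NOR E = HIGH NOR HIGH = LOW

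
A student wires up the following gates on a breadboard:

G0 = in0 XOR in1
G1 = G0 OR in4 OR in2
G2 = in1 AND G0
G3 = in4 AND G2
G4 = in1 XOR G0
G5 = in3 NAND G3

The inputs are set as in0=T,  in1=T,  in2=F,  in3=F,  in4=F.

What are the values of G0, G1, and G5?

G0 = F; G1 = F; G5 = T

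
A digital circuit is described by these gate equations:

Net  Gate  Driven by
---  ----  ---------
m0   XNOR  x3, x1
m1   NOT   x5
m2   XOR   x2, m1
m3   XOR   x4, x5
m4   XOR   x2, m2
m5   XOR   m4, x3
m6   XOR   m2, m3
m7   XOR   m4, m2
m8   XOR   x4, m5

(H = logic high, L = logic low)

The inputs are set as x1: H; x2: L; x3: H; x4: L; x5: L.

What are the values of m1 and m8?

m1 = H, m8 = L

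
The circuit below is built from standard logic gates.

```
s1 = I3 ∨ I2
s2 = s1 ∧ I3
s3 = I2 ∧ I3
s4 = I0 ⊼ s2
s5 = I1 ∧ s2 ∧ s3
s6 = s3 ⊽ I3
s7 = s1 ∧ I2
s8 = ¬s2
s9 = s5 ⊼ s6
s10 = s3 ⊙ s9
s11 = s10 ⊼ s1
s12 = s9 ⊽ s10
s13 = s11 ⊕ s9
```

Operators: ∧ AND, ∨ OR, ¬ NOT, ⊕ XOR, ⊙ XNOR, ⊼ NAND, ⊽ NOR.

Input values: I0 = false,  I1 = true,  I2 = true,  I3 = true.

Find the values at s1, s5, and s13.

s1 = true, s5 = true, s13 = true

s1 = I3 OR I2 = true OR true = true
s2 = s1 AND I3 = true AND true = true
s3 = I2 AND I3 = true AND true = true
s5 = I1 AND s2 AND s3 = true AND true AND true = true
s6 = s3 NOR I3 = true NOR true = false
s9 = s5 NAND s6 = true NAND false = true
s10 = s3 XNOR s9 = true XNOR true = true
s11 = s10 NAND s1 = true NAND true = false
s13 = s11 XOR s9 = false XOR true = true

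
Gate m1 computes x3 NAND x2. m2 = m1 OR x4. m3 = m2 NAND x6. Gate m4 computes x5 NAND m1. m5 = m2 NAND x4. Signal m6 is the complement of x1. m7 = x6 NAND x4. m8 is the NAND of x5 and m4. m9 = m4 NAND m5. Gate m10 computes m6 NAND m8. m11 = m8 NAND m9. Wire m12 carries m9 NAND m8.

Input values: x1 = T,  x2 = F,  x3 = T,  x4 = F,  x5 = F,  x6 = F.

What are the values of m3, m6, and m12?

m3 = T, m6 = F, m12 = T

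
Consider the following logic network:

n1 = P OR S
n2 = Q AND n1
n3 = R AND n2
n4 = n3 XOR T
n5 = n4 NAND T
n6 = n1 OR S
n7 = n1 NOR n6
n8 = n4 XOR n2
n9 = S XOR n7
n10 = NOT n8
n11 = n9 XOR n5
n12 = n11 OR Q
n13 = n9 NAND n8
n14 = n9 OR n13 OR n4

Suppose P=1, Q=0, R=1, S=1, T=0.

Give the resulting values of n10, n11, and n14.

n1 = P OR S = 1 OR 1 = 1
n2 = Q AND n1 = 0 AND 1 = 0
n3 = R AND n2 = 1 AND 0 = 0
n4 = n3 XOR T = 0 XOR 0 = 0
n5 = n4 NAND T = 0 NAND 0 = 1
n6 = n1 OR S = 1 OR 1 = 1
n7 = n1 NOR n6 = 1 NOR 1 = 0
n8 = n4 XOR n2 = 0 XOR 0 = 0
n9 = S XOR n7 = 1 XOR 0 = 1
n10 = NOT n8 = NOT 0 = 1
n11 = n9 XOR n5 = 1 XOR 1 = 0
n13 = n9 NAND n8 = 1 NAND 0 = 1
n14 = n9 OR n13 OR n4 = 1 OR 1 OR 0 = 1

n10 = 1, n11 = 0, n14 = 1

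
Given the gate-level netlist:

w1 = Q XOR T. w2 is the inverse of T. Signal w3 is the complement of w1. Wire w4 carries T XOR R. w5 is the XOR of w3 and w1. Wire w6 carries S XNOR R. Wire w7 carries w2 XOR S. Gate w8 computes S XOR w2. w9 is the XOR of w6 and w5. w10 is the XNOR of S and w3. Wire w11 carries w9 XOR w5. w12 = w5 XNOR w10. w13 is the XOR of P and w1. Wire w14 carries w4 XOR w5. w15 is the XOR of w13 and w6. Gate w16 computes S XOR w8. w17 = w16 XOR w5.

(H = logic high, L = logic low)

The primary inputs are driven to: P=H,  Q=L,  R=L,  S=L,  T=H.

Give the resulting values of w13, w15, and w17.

w1 = Q XOR T = L XOR H = H
w2 = NOT T = NOT H = L
w3 = NOT w1 = NOT H = L
w5 = w3 XOR w1 = L XOR H = H
w6 = S XNOR R = L XNOR L = H
w8 = S XOR w2 = L XOR L = L
w13 = P XOR w1 = H XOR H = L
w15 = w13 XOR w6 = L XOR H = H
w16 = S XOR w8 = L XOR L = L
w17 = w16 XOR w5 = L XOR H = H

w13 = L; w15 = H; w17 = H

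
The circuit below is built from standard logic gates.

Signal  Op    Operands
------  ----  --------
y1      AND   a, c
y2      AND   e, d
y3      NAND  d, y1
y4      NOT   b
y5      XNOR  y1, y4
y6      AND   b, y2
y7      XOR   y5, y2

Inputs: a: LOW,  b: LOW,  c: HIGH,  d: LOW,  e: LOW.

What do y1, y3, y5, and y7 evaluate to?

y1 = LOW, y3 = HIGH, y5 = LOW, y7 = LOW

y1 = a AND c = LOW AND HIGH = LOW
y2 = e AND d = LOW AND LOW = LOW
y3 = d NAND y1 = LOW NAND LOW = HIGH
y4 = NOT b = NOT LOW = HIGH
y5 = y1 XNOR y4 = LOW XNOR HIGH = LOW
y7 = y5 XOR y2 = LOW XOR LOW = LOW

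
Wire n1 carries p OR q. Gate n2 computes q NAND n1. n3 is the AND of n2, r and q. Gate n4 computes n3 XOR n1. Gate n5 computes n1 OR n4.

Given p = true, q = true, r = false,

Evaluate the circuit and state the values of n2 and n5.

n1 = p OR q = true OR true = true
n2 = q NAND n1 = true NAND true = false
n3 = n2 AND r AND q = false AND false AND true = false
n4 = n3 XOR n1 = false XOR true = true
n5 = n1 OR n4 = true OR true = true

n2 = false, n5 = true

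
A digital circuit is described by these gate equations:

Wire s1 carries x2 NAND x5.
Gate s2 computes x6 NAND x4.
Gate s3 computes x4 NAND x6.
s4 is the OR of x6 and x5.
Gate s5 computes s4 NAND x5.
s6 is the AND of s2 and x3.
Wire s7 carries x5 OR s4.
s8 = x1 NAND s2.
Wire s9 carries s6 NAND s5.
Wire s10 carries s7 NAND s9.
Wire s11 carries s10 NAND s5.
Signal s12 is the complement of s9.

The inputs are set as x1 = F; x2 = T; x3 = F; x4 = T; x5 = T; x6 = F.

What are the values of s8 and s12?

s8 = T, s12 = F

s2 = x6 NAND x4 = F NAND T = T
s4 = x6 OR x5 = F OR T = T
s5 = s4 NAND x5 = T NAND T = F
s6 = s2 AND x3 = T AND F = F
s8 = x1 NAND s2 = F NAND T = T
s9 = s6 NAND s5 = F NAND F = T
s12 = NOT s9 = NOT T = F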